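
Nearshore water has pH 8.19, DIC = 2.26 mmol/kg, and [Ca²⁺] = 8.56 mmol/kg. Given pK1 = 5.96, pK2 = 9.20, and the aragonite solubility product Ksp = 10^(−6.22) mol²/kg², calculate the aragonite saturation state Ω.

Ω = 2.84

α₂ = 1 / (1 + [H⁺]/K2 + [H⁺]²/(K1K2)) = 1 / (1 + 10^+1.01 + 10^-1.22)
   = 1 / (1 + 10.233 + 0.060256) = 1/11.293 = 0.08855
[CO3²⁻] = α₂ × DIC = 0.08855 × 2.26 = 0.2001 mmol/kg
Ksp = 10^(−6.22) = 6.026×10^-7
Ω = [Ca²⁺][CO3²⁻]/Ksp = (8.56×10^-3)(2.001×10^-4) / 6.026×10^-7 = 2.84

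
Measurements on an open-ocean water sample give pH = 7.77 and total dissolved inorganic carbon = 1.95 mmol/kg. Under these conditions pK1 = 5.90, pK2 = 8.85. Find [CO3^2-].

[CO3²⁻] = 0.148 mmol/kg

α₂ = 1 / (1 + [H⁺]/K2 + [H⁺]²/(K1K2)) = 1 / (1 + 10^+1.08 + 10^-0.79)
   = 1 / (1 + 12.023 + 0.16218) = 1/13.185 = 0.07584
[CO3²⁻] = α₂ × DIC = 0.07584 × 1.95 = 0.148 mmol/kg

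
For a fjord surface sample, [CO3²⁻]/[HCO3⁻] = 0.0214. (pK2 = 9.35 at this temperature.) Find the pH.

pH = 7.68

From K2 = [H⁺][CO3²⁻]/[HCO3⁻]:  pH = pK2 + log₁₀([CO3²⁻]/[HCO3⁻])
log₁₀(0.0214) = -1.670
pH = 9.35 + (-1.670) = 7.68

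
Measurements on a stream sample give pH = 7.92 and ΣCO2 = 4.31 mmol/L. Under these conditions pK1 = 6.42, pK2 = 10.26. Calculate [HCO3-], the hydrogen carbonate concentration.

α₁ = 1 / (1 + [H⁺]/K1 + K2/[H⁺]) = 1 / (1 + 10^-1.50 + 10^-2.34)
   = 1 / (1 + 0.031623 + 0.0045709) = 1/1.0362 = 0.9651
[HCO3⁻] = α₁ × DIC = 0.9651 × 4.31 = 4.16 mmol/L

[HCO3⁻] = 4.16 mmol/L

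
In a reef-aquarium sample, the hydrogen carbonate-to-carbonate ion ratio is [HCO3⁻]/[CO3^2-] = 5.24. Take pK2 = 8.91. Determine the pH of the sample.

From K2 = [H⁺][CO3^2-]/[HCO3⁻]:  pH = pK2 − log₁₀([HCO3⁻]/[CO3^2-])
log₁₀(5.24) = +0.719
pH = 8.91 − (+0.719) = 8.19

pH = 8.19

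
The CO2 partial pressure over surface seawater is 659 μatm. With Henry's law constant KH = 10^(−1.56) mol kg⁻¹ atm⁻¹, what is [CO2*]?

KH = 10^(−1.56) = 2.754×10^-2 mol kg⁻¹ atm⁻¹
[CO2*] = KH · pCO2 = 2.754×10^-2 × 659×10^-6 atm = 1.82×10^-5 mol/kg

[CO2*] = 18.2 μmol/kg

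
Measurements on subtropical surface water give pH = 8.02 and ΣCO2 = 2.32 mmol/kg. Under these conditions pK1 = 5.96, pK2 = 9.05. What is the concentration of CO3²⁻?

α₂ = 1 / (1 + [H⁺]/K2 + [H⁺]²/(K1K2)) = 1 / (1 + 10^+1.03 + 10^-1.03)
   = 1 / (1 + 10.715 + 0.093325) = 1/11.809 = 0.08468
[CO3²⁻] = α₂ × DIC = 0.08468 × 2.32 = 0.196 mmol/kg

[CO3²⁻] = 0.196 mmol/kg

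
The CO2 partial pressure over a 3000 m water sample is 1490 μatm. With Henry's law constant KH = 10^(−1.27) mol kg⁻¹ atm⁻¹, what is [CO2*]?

KH = 10^(−1.27) = 5.370×10^-2 mol kg⁻¹ atm⁻¹
[CO2*] = KH · pCO2 = 5.370×10^-2 × 1490×10^-6 atm = 8.00×10^-5 mol/kg

[CO2*] = 80.0 μmol/kg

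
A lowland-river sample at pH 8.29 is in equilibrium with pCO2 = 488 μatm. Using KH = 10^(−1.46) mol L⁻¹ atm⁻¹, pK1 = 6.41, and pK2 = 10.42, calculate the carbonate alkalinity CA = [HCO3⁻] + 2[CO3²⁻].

[CO2*] = KH · pCO2 = 10^(−1.46) × 488×10^-6 = 1.692×10^-5 mol/L
α₀ = 1/(1 + K1/[H⁺] + K1K2/[H⁺]²) = 1/(1 + 10^+1.88 + 10^-0.25) = 0.01292
DIC = [CO2*]/α₀ = 1.692×10^-5 / 0.01292 = 1.310 mmol/L
CA = (α₁ + 2α₂)·DIC = (0.9798 + 2×0.007264) × 1.310 = 1.30 mmol/L

CA = 1.30 mmol/L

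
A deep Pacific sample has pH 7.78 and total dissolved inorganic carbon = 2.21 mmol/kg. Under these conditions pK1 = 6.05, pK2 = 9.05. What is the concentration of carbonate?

α₂ = 1 / (1 + [H⁺]/K2 + [H⁺]²/(K1K2)) = 1 / (1 + 10^+1.27 + 10^-0.46)
   = 1 / (1 + 18.621 + 0.34674) = 1/19.968 = 0.05008
[CO3²⁻] = α₂ × DIC = 0.05008 × 2.21 = 0.111 mmol/kg

[CO3²⁻] = 0.111 mmol/kg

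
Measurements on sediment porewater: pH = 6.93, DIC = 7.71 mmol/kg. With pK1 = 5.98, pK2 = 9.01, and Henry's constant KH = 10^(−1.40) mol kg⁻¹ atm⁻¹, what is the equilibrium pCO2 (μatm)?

α₀ = 1 / (1 + K1/[H⁺] + K1K2/[H⁺]²) = 1 / (1 + 10^+0.95 + 10^-1.13)
   = 1 / (1 + 8.9125 + 0.074131) = 1/9.9866 = 0.1001
[CO2*] = α₀ × DIC = 0.1001 × 7.71 = 0.7720 mmol/kg
pCO2 = [CO2*]/KH = 7.720×10^-4 / 3.981×10^-2 = 1.94×10^4 μatm

pCO2 = 1.94×10^4 μatm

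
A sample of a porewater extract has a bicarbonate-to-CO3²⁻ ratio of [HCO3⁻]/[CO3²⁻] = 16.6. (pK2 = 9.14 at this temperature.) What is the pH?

From K2 = [H⁺][CO3²⁻]/[HCO3⁻]:  pH = pK2 − log₁₀([HCO3⁻]/[CO3²⁻])
log₁₀(16.6) = +1.220
pH = 9.14 − (+1.220) = 7.92

pH = 7.92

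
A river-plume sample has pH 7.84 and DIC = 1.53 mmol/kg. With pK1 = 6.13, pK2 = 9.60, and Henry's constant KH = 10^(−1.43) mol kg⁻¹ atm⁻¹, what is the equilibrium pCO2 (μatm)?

α₀ = 1 / (1 + K1/[H⁺] + K1K2/[H⁺]²) = 1 / (1 + 10^+1.71 + 10^-0.05)
   = 1 / (1 + 51.286 + 0.89125) = 1/53.177 = 0.01880
[CO2*] = α₀ × DIC = 0.01880 × 1.53 = 0.02877 mmol/kg
pCO2 = [CO2*]/KH = 2.877×10^-5 / 3.715×10^-2 = 774 μatm

pCO2 = 774 μatm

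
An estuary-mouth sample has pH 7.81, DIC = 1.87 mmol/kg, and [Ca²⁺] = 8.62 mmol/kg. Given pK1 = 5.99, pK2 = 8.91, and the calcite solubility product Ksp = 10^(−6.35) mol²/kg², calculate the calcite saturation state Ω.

Ω = 2.62

α₂ = 1 / (1 + [H⁺]/K2 + [H⁺]²/(K1K2)) = 1 / (1 + 10^+1.10 + 10^-0.72)
   = 1 / (1 + 12.589 + 0.19055) = 1/13.780 = 0.07257
[CO3²⁻] = α₂ × DIC = 0.07257 × 1.87 = 0.1357 mmol/kg
Ksp = 10^(−6.35) = 4.467×10^-7
Ω = [Ca²⁺][CO3²⁻]/Ksp = (8.62×10^-3)(1.357×10^-4) / 4.467×10^-7 = 2.62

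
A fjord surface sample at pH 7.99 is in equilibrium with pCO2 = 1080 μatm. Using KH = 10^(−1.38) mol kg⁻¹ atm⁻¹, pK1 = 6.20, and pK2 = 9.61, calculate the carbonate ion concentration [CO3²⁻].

[CO2*] = KH · pCO2 = 10^(−1.38) × 1080×10^-6 = 4.502×10^-5 mol/kg
α₀ = 1/(1 + K1/[H⁺] + K1K2/[H⁺]²) = 1/(1 + 10^+1.79 + 10^+0.17) = 0.01559
DIC = [CO2*]/α₀ = 4.502×10^-5 / 0.01559 = 2.888 mmol/kg
[CO3²⁻] = α₂·DIC; α₂ = 0.02306, so [CO3²⁻] = 0.02306 × 2.888 = 0.0666 mmol/kg

[CO3²⁻] = 0.0666 mmol/kg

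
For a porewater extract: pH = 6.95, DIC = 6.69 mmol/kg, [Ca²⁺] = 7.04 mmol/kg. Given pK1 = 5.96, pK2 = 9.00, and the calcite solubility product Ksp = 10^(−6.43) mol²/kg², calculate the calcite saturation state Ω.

Ω = 1.02

α₂ = 1 / (1 + [H⁺]/K2 + [H⁺]²/(K1K2)) = 1 / (1 + 10^+2.05 + 10^+1.06)
   = 1 / (1 + 112.20 + 11.482) = 1/124.68 = 0.008020
[CO3²⁻] = α₂ × DIC = 0.008020 × 6.69 = 0.05366 mmol/kg
Ksp = 10^(−6.43) = 3.715×10^-7
Ω = [Ca²⁺][CO3²⁻]/Ksp = (7.04×10^-3)(5.366×10^-5) / 3.715×10^-7 = 1.02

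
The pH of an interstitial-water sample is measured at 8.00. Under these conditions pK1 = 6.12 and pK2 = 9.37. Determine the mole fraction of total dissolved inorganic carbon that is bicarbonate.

α₁ = 0.947

α₁ = 1 / (1 + [H⁺]/K1 + K2/[H⁺]) = 1 / (1 + 10^-1.88 + 10^-1.37)
   = 1 / (1 + 0.013183 + 0.042658) = 1/1.0558 = 0.9471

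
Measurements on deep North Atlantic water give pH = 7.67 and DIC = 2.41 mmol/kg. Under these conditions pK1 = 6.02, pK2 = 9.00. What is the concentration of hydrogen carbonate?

α₁ = 1 / (1 + [H⁺]/K1 + K2/[H⁺]) = 1 / (1 + 10^-1.65 + 10^-1.33)
   = 1 / (1 + 0.022387 + 0.046774) = 1/1.0692 = 0.9353
[HCO3⁻] = α₁ × DIC = 0.9353 × 2.41 = 2.25 mmol/kg

[HCO3⁻] = 2.25 mmol/kg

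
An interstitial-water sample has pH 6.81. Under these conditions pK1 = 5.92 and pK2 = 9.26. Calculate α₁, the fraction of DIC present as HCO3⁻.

α₁ = 1 / (1 + [H⁺]/K1 + K2/[H⁺]) = 1 / (1 + 10^-0.89 + 10^-2.45)
   = 1 / (1 + 0.12882 + 0.0035481) = 1/1.1324 = 0.8831

α₁ = 0.883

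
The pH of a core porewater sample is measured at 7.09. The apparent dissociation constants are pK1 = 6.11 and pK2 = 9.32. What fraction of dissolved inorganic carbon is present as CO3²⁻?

α₂ = 0.00530

α₂ = 1 / (1 + [H⁺]/K2 + [H⁺]²/(K1K2)) = 1 / (1 + 10^+2.23 + 10^+1.25)
   = 1 / (1 + 169.82 + 17.783) = 1/188.61 = 0.005302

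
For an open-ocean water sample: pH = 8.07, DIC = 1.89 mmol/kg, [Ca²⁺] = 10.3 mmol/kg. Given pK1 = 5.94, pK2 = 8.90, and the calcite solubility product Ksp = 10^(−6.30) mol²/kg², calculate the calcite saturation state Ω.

Ω = 4.97

α₂ = 1 / (1 + [H⁺]/K2 + [H⁺]²/(K1K2)) = 1 / (1 + 10^+0.83 + 10^-1.30)
   = 1 / (1 + 6.7608 + 0.050119) = 1/7.8109 = 0.1280
[CO3²⁻] = α₂ × DIC = 0.1280 × 1.89 = 0.2420 mmol/kg
Ksp = 10^(−6.30) = 5.012×10^-7
Ω = [Ca²⁺][CO3²⁻]/Ksp = (10.3×10^-3)(2.420×10^-4) / 5.012×10^-7 = 4.97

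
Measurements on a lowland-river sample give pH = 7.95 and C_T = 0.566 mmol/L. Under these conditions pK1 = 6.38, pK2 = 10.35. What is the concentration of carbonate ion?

[CO3²⁻] = 2.19 μmol/L

α₂ = 1 / (1 + [H⁺]/K2 + [H⁺]²/(K1K2)) = 1 / (1 + 10^+2.40 + 10^+0.83)
   = 1 / (1 + 251.19 + 6.7608) = 1/258.95 = 0.003862
[CO3²⁻] = α₂ × DIC = 0.003862 × 0.566 = 0.00219 mmol/L = 2.19 μmol/L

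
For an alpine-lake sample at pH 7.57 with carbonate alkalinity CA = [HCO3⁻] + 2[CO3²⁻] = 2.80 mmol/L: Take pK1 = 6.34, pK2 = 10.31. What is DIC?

DIC = 2.96 mmol/L

CA = [HCO3⁻] + 2[CO3²⁻] = (α₁ + 2α₂)·DIC
At pH 7.57: [H⁺]/K1 = 10^-1.23 = 0.058884, K2/[H⁺] = 10^-2.74 = 0.0018197
α₁ = 1/(1 + 0.058884 + 0.0018197) = 1/1.0607 = 0.9428; α₂ = α₁·K2/[H⁺] = 0.001716
α₁ + 2α₂ = 0.9462
DIC = CA / (α₁ + 2α₂) = 2.80 / 0.9462 = 2.96 mmol/L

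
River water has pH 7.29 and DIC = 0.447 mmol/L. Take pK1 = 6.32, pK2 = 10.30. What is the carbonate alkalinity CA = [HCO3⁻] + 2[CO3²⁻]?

CA = [HCO3⁻] + 2[CO3²⁻] = (α₁ + 2α₂)·DIC
At pH 7.29: [H⁺]/K1 = 10^-0.97 = 0.10715, K2/[H⁺] = 10^-3.01 = 0.00097724
α₁ = 1/(1 + 0.10715 + 0.00097724) = 1/1.1081 = 0.9024; α₂ = α₁·K2/[H⁺] = 0.0008819
α₁ + 2α₂ = 0.9042
CA = 0.9042 × 0.447 = 0.404 mmol/L

CA = 0.404 mmol/L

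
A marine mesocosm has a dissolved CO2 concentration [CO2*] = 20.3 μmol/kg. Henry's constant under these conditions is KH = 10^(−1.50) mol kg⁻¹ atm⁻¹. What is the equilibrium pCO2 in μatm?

pCO2 = 642 μatm

KH = 10^(−1.50) = 3.162×10^-2 mol kg⁻¹ atm⁻¹
pCO2 = [CO2*]/KH = 20.3×10^-6 / 3.162×10^-2 = 6.42×10^-4 atm = 642 μatm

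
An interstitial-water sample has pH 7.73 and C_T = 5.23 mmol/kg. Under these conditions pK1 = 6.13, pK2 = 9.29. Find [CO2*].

[CO2*] = 0.125 mmol/kg

α₀ = 1 / (1 + K1/[H⁺] + K1K2/[H⁺]²) = 1 / (1 + 10^+1.60 + 10^+0.04)
   = 1 / (1 + 39.811 + 1.0965) = 1/41.907 = 0.02386
[CO2*] = α₀ × DIC = 0.02386 × 5.23 = 0.125 mmol/kg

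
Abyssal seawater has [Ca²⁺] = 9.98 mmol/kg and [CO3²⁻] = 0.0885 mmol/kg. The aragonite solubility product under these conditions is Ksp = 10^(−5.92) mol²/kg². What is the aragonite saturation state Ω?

Ksp = 10^(−5.92) = 1.202×10^-6
Ω = [Ca²⁺][CO3²⁻]/Ksp = (9.98×10^-3)(0.0885×10^-3) / 1.202×10^-6 = 0.735

Ω = 0.735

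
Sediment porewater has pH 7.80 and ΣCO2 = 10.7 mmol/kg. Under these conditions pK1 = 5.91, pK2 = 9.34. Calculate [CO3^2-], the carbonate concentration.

[CO3²⁻] = 0.296 mmol/kg

α₂ = 1 / (1 + [H⁺]/K2 + [H⁺]²/(K1K2)) = 1 / (1 + 10^+1.54 + 10^-0.35)
   = 1 / (1 + 34.674 + 0.44668) = 1/36.120 = 0.02769
[CO3²⁻] = α₂ × DIC = 0.02769 × 10.7 = 0.296 mmol/kg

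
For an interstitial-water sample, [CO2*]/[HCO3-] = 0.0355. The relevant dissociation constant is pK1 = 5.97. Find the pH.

pH = 7.42

From K1 = [H⁺][HCO3-]/[CO2*]:  pH = pK1 − log₁₀([CO2*]/[HCO3-])
log₁₀(0.0355) = -1.450
pH = 5.97 − (-1.450) = 7.42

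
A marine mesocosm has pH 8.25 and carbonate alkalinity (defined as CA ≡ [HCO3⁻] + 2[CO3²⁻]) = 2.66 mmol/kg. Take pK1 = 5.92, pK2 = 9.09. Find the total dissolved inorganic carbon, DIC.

CA = [HCO3⁻] + 2[CO3²⁻] = (α₁ + 2α₂)·DIC
At pH 8.25: [H⁺]/K1 = 10^-2.33 = 0.0046774, K2/[H⁺] = 10^-0.84 = 0.14454
α₁ = 1/(1 + 0.0046774 + 0.14454) = 1/1.1492 = 0.8702; α₂ = α₁·K2/[H⁺] = 0.1258
α₁ + 2α₂ = 1.1217
DIC = CA / (α₁ + 2α₂) = 2.66 / 1.1217 = 2.37 mmol/kg

DIC = 2.37 mmol/kg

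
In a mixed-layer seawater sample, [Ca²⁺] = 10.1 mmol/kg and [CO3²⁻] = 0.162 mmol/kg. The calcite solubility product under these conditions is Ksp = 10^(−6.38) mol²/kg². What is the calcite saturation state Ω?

Ω = 3.92

Ksp = 10^(−6.38) = 4.169×10^-7
Ω = [Ca²⁺][CO3²⁻]/Ksp = (10.1×10^-3)(0.162×10^-3) / 4.169×10^-7 = 3.92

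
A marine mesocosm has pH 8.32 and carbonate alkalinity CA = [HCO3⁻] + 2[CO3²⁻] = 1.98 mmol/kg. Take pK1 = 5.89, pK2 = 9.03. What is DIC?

DIC = 1.71 mmol/kg

CA = [HCO3⁻] + 2[CO3²⁻] = (α₁ + 2α₂)·DIC
At pH 8.32: [H⁺]/K1 = 10^-2.43 = 0.0037154, K2/[H⁺] = 10^-0.71 = 0.19498
α₁ = 1/(1 + 0.0037154 + 0.19498) = 1/1.1987 = 0.8342; α₂ = α₁·K2/[H⁺] = 0.1627
α₁ + 2α₂ = 1.1596
DIC = CA / (α₁ + 2α₂) = 1.98 / 1.1596 = 1.71 mmol/kg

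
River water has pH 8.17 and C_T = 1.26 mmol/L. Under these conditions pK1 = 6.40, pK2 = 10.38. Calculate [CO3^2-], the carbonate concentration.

α₂ = 1 / (1 + [H⁺]/K2 + [H⁺]²/(K1K2)) = 1 / (1 + 10^+2.21 + 10^+0.44)
   = 1 / (1 + 162.18 + 2.7542) = 1/165.94 = 0.006026
[CO3²⁻] = α₂ × DIC = 0.006026 × 1.26 = 0.00759 mmol/L = 7.59 μmol/L

[CO3²⁻] = 7.59 μmol/L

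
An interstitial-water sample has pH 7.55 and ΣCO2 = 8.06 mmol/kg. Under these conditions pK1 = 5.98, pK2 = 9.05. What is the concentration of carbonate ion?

[CO3²⁻] = 0.241 mmol/kg

α₂ = 1 / (1 + [H⁺]/K2 + [H⁺]²/(K1K2)) = 1 / (1 + 10^+1.50 + 10^-0.07)
   = 1 / (1 + 31.623 + 0.85114) = 1/33.474 = 0.02987
[CO3²⁻] = α₂ × DIC = 0.02987 × 8.06 = 0.241 mmol/kg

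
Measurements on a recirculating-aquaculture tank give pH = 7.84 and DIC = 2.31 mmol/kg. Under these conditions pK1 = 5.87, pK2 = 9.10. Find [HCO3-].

α₁ = 1 / (1 + [H⁺]/K1 + K2/[H⁺]) = 1 / (1 + 10^-1.97 + 10^-1.26)
   = 1 / (1 + 0.010715 + 0.054954) = 1/1.0657 = 0.9384
[HCO3⁻] = α₁ × DIC = 0.9384 × 2.31 = 2.17 mmol/kg

[HCO3⁻] = 2.17 mmol/kg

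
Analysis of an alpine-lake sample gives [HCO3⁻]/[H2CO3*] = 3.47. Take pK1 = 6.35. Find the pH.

From K1 = [H⁺][HCO3⁻]/[H2CO3*]:  pH = pK1 + log₁₀([HCO3⁻]/[H2CO3*])
log₁₀(3.47) = +0.540
pH = 6.35 + (+0.540) = 6.89

pH = 6.89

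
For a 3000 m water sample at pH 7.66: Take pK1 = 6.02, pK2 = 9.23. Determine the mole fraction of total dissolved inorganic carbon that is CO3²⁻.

α₂ = 0.0256

α₂ = 1 / (1 + [H⁺]/K2 + [H⁺]²/(K1K2)) = 1 / (1 + 10^+1.57 + 10^-0.07)
   = 1 / (1 + 37.154 + 0.85114) = 1/39.005 = 0.02564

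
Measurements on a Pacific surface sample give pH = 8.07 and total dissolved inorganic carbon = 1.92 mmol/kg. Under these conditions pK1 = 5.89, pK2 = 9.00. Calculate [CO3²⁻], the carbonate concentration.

α₂ = 1 / (1 + [H⁺]/K2 + [H⁺]²/(K1K2)) = 1 / (1 + 10^+0.93 + 10^-1.25)
   = 1 / (1 + 8.5114 + 0.056234) = 1/9.5676 = 0.1045
[CO3²⁻] = α₂ × DIC = 0.1045 × 1.92 = 0.201 mmol/kg

[CO3²⁻] = 0.201 mmol/kg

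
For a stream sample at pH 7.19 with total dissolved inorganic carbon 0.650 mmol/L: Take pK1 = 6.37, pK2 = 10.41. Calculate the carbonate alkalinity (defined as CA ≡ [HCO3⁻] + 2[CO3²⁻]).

CA = [HCO3⁻] + 2[CO3²⁻] = (α₁ + 2α₂)·DIC
At pH 7.19: [H⁺]/K1 = 10^-0.82 = 0.15136, K2/[H⁺] = 10^-3.22 = 0.00060256
α₁ = 1/(1 + 0.15136 + 0.00060256) = 1/1.1520 = 0.8681; α₂ = α₁·K2/[H⁺] = 0.0005231
α₁ + 2α₂ = 0.8691
CA = 0.8691 × 0.650 = 0.565 mmol/L

CA = 0.565 mmol/L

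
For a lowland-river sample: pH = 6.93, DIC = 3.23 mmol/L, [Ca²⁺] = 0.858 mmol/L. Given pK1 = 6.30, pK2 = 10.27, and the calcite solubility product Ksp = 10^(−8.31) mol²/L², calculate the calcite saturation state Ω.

α₂ = 1 / (1 + [H⁺]/K2 + [H⁺]²/(K1K2)) = 1 / (1 + 10^+3.34 + 10^+2.71)
   = 1 / (1 + 2187.8 + 512.86) = 1/2701.6 = 0.0003701
[CO3²⁻] = α₂ × DIC = 0.0003701 × 3.23 = 0.001196 mmol/L = 1.196 μmol/L
Ksp = 10^(−8.31) = 4.898×10^-9
Ω = [Ca²⁺][CO3²⁻]/Ksp = (0.858×10^-3)(1.196×10^-6) / 4.898×10^-9 = 0.209

Ω = 0.209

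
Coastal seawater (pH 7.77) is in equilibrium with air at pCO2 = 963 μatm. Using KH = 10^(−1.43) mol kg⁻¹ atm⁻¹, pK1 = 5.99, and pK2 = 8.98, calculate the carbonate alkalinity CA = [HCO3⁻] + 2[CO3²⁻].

CA = 2.42 mmol/kg

[CO2*] = KH · pCO2 = 10^(−1.43) × 963×10^-6 = 3.578×10^-5 mol/kg
α₀ = 1/(1 + K1/[H⁺] + K1K2/[H⁺]²) = 1/(1 + 10^+1.78 + 10^+0.57) = 0.01539
DIC = [CO2*]/α₀ = 3.578×10^-5 / 0.01539 = 2.325 mmol/kg
CA = (α₁ + 2α₂)·DIC = (0.9274 + 2×0.05718) × 2.325 = 2.42 mmol/kg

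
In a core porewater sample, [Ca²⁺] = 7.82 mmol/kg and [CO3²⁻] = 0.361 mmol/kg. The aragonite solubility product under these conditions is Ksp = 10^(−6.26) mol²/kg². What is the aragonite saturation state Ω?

Ksp = 10^(−6.26) = 5.495×10^-7
Ω = [Ca²⁺][CO3²⁻]/Ksp = (7.82×10^-3)(0.361×10^-3) / 5.495×10^-7 = 5.14

Ω = 5.14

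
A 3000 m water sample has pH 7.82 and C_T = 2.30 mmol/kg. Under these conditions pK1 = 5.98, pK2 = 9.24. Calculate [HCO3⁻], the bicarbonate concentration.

α₁ = 1 / (1 + [H⁺]/K1 + K2/[H⁺]) = 1 / (1 + 10^-1.84 + 10^-1.42)
   = 1 / (1 + 0.014454 + 0.038019) = 1/1.0525 = 0.9501
[HCO3⁻] = α₁ × DIC = 0.9501 × 2.30 = 2.19 mmol/kg

[HCO3⁻] = 2.19 mmol/kg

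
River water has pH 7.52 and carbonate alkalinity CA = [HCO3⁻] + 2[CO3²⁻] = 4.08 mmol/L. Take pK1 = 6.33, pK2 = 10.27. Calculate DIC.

CA = [HCO3⁻] + 2[CO3²⁻] = (α₁ + 2α₂)·DIC
At pH 7.52: [H⁺]/K1 = 10^-1.19 = 0.064565, K2/[H⁺] = 10^-2.75 = 0.0017783
α₁ = 1/(1 + 0.064565 + 0.0017783) = 1/1.0663 = 0.9378; α₂ = α₁·K2/[H⁺] = 0.001668
α₁ + 2α₂ = 0.9411
DIC = CA / (α₁ + 2α₂) = 4.08 / 0.9411 = 4.34 mmol/L

DIC = 4.34 mmol/L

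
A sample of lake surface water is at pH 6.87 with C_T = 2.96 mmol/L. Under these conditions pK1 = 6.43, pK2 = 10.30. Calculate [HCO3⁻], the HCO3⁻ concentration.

α₁ = 1 / (1 + [H⁺]/K1 + K2/[H⁺]) = 1 / (1 + 10^-0.44 + 10^-3.43)
   = 1 / (1 + 0.36308 + 0.00037154) = 1/1.3634 = 0.7334
[HCO3⁻] = α₁ × DIC = 0.7334 × 2.96 = 2.17 mmol/L

[HCO3⁻] = 2.17 mmol/L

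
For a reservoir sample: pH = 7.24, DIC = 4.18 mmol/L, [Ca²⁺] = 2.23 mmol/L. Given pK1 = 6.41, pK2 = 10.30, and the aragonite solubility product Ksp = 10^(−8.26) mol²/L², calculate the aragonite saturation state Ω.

Ω = 1.29

α₂ = 1 / (1 + [H⁺]/K2 + [H⁺]²/(K1K2)) = 1 / (1 + 10^+3.06 + 10^+2.23)
   = 1 / (1 + 1148.2 + 169.82) = 1/1319.0 = 0.0007582
[CO3²⁻] = α₂ × DIC = 0.0007582 × 4.18 = 0.003169 mmol/L = 3.169 μmol/L
Ksp = 10^(−8.26) = 5.495×10^-9
Ω = [Ca²⁺][CO3²⁻]/Ksp = (2.23×10^-3)(3.169×10^-6) / 5.495×10^-9 = 1.29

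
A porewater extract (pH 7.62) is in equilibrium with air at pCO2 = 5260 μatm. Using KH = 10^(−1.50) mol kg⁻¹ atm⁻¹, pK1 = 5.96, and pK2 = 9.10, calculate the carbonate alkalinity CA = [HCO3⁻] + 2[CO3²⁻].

CA = 8.11 mmol/kg

[CO2*] = KH · pCO2 = 10^(−1.50) × 5260×10^-6 = 1.663×10^-4 mol/kg
α₀ = 1/(1 + K1/[H⁺] + K1K2/[H⁺]²) = 1/(1 + 10^+1.66 + 10^+0.18) = 0.02074
DIC = [CO2*]/α₀ = 1.663×10^-4 / 0.02074 = 8.021 mmol/kg
CA = (α₁ + 2α₂)·DIC = (0.9479 + 2×0.03139) × 8.021 = 8.11 mmol/kg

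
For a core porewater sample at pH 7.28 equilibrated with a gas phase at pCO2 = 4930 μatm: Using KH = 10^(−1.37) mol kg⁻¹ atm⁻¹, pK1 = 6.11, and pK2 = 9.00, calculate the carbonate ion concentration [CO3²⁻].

[CO2*] = KH · pCO2 = 10^(−1.37) × 4930×10^-6 = 2.103×10^-4 mol/kg
α₀ = 1/(1 + K1/[H⁺] + K1K2/[H⁺]²) = 1/(1 + 10^+1.17 + 10^-0.55) = 0.06222
DIC = [CO2*]/α₀ = 2.103×10^-4 / 0.06222 = 3.380 mmol/kg
[CO3²⁻] = α₂·DIC; α₂ = 0.01753, so [CO3²⁻] = 0.01753 × 3.380 = 0.0593 mmol/kg

[CO3²⁻] = 0.0593 mmol/kg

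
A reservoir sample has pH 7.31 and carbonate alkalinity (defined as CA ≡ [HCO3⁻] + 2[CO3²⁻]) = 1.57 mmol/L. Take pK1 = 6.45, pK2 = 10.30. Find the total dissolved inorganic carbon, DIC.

DIC = 1.78 mmol/L

CA = [HCO3⁻] + 2[CO3²⁻] = (α₁ + 2α₂)·DIC
At pH 7.31: [H⁺]/K1 = 10^-0.86 = 0.13804, K2/[H⁺] = 10^-2.99 = 0.0010233
α₁ = 1/(1 + 0.13804 + 0.0010233) = 1/1.1391 = 0.8779; α₂ = α₁·K2/[H⁺] = 0.0008984
α₁ + 2α₂ = 0.8797
DIC = CA / (α₁ + 2α₂) = 1.57 / 0.8797 = 1.78 mmol/L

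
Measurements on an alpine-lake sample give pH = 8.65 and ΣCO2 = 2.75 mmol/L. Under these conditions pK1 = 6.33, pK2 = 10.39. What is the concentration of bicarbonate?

[HCO3⁻] = 2.69 mmol/L

α₁ = 1 / (1 + [H⁺]/K1 + K2/[H⁺]) = 1 / (1 + 10^-2.32 + 10^-1.74)
   = 1 / (1 + 0.0047863 + 0.018197) = 1/1.0230 = 0.9775
[HCO3⁻] = α₁ × DIC = 0.9775 × 2.75 = 2.69 mmol/L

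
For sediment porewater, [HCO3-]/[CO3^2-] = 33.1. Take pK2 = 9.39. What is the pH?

pH = 7.87

From K2 = [H⁺][CO3^2-]/[HCO3-]:  pH = pK2 − log₁₀([HCO3-]/[CO3^2-])
log₁₀(33.1) = +1.520
pH = 9.39 − (+1.520) = 7.87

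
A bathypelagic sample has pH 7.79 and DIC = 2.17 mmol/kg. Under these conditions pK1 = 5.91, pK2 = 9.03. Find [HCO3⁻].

α₁ = 1 / (1 + [H⁺]/K1 + K2/[H⁺]) = 1 / (1 + 10^-1.88 + 10^-1.24)
   = 1 / (1 + 0.013183 + 0.057544) = 1/1.0707 = 0.9339
[HCO3⁻] = α₁ × DIC = 0.9339 × 2.17 = 2.03 mmol/kg

[HCO3⁻] = 2.03 mmol/kg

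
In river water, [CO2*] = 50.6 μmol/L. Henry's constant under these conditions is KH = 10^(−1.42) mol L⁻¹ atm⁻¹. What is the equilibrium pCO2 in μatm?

pCO2 = 1330 μatm

KH = 10^(−1.42) = 3.802×10^-2 mol L⁻¹ atm⁻¹
pCO2 = [CO2*]/KH = 50.6×10^-6 / 3.802×10^-2 = 1.33×10^-3 atm = 1330 μatm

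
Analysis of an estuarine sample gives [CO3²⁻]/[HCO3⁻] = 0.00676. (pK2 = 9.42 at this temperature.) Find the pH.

From K2 = [H⁺][CO3²⁻]/[HCO3⁻]:  pH = pK2 + log₁₀([CO3²⁻]/[HCO3⁻])
log₁₀(0.00676) = -2.170
pH = 9.42 + (-2.170) = 7.25

pH = 7.25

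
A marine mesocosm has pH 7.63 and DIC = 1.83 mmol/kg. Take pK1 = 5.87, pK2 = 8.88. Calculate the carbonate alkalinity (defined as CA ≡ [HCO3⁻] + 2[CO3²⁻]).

CA = 1.90 mmol/kg

CA = [HCO3⁻] + 2[CO3²⁻] = (α₁ + 2α₂)·DIC
At pH 7.63: [H⁺]/K1 = 10^-1.76 = 0.017378, K2/[H⁺] = 10^-1.25 = 0.056234
α₁ = 1/(1 + 0.017378 + 0.056234) = 1/1.0736 = 0.9314; α₂ = α₁·K2/[H⁺] = 0.05238
α₁ + 2α₂ = 1.0362
CA = 1.0362 × 1.83 = 1.90 mmol/kg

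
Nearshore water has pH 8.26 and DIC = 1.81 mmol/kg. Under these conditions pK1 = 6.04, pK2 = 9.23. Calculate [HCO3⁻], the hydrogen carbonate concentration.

α₁ = 1 / (1 + [H⁺]/K1 + K2/[H⁺]) = 1 / (1 + 10^-2.22 + 10^-0.97)
   = 1 / (1 + 0.0060256 + 0.10715) = 1/1.1132 = 0.8983
[HCO3⁻] = α₁ × DIC = 0.8983 × 1.81 = 1.63 mmol/kg

[HCO3⁻] = 1.63 mmol/kg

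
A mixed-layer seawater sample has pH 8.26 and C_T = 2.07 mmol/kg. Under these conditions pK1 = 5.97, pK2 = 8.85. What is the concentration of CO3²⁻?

α₂ = 1 / (1 + [H⁺]/K2 + [H⁺]²/(K1K2)) = 1 / (1 + 10^+0.59 + 10^-1.70)
   = 1 / (1 + 3.8905 + 0.019953) = 1/4.9104 = 0.2036
[CO3²⁻] = α₂ × DIC = 0.2036 × 2.07 = 0.422 mmol/kg

[CO3²⁻] = 0.422 mmol/kg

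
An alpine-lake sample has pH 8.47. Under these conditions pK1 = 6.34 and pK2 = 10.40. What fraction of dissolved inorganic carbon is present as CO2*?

α₀ = 0.00727

α₀ = 1 / (1 + K1/[H⁺] + K1K2/[H⁺]²) = 1 / (1 + 10^+2.13 + 10^+0.20)
   = 1 / (1 + 134.90 + 1.5849) = 1/137.48 = 0.007274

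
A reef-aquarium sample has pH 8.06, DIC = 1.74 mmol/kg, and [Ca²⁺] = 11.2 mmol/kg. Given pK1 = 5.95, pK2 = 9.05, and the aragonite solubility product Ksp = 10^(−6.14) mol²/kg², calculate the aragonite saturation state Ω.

Ω = 2.48

α₂ = 1 / (1 + [H⁺]/K2 + [H⁺]²/(K1K2)) = 1 / (1 + 10^+0.99 + 10^-1.12)
   = 1 / (1 + 9.7724 + 0.075858) = 1/10.848 = 0.09218
[CO3²⁻] = α₂ × DIC = 0.09218 × 1.74 = 0.1604 mmol/kg
Ksp = 10^(−6.14) = 7.244×10^-7
Ω = [Ca²⁺][CO3²⁻]/Ksp = (11.2×10^-3)(1.604×10^-4) / 7.244×10^-7 = 2.48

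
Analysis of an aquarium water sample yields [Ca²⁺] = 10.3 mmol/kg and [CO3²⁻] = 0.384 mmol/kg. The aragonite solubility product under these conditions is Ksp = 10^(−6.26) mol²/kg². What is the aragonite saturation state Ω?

Ω = 7.20

Ksp = 10^(−6.26) = 5.495×10^-7
Ω = [Ca²⁺][CO3²⁻]/Ksp = (10.3×10^-3)(0.384×10^-3) / 5.495×10^-7 = 7.20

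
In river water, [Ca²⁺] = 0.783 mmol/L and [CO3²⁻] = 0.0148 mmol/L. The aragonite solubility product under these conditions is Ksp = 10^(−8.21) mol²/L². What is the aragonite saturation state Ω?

Ω = 1.88

Ksp = 10^(−8.21) = 6.166×10^-9
Ω = [Ca²⁺][CO3²⁻]/Ksp = (0.783×10^-3)(0.0148×10^-3) / 6.166×10^-9 = 1.88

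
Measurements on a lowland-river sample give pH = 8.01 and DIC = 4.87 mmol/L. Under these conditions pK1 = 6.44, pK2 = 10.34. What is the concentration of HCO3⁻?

[HCO3⁻] = 4.72 mmol/L

α₁ = 1 / (1 + [H⁺]/K1 + K2/[H⁺]) = 1 / (1 + 10^-1.57 + 10^-2.33)
   = 1 / (1 + 0.026915 + 0.0046774) = 1/1.0316 = 0.9694
[HCO3⁻] = α₁ × DIC = 0.9694 × 4.87 = 4.72 mmol/L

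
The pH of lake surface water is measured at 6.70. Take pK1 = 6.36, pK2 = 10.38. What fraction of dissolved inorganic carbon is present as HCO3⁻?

α₁ = 1 / (1 + [H⁺]/K1 + K2/[H⁺]) = 1 / (1 + 10^-0.34 + 10^-3.68)
   = 1 / (1 + 0.45709 + 0.00020893) = 1/1.4573 = 0.6862

α₁ = 0.686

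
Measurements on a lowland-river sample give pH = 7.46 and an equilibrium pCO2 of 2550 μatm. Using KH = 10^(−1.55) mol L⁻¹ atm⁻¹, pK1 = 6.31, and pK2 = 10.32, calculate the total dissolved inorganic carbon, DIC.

DIC = 1.09 mmol/L

[CO2*] = KH · pCO2 = 10^(−1.55) × 2550×10^-6 = 7.187×10^-5 mol/L
α₀ = 1/(1 + K1/[H⁺] + K1K2/[H⁺]²) = 1/(1 + 10^+1.15 + 10^-1.71) = 0.06603
DIC = [CO2*]/α₀ = 7.187×10^-5 / 0.06603 = 1.09 mmol/L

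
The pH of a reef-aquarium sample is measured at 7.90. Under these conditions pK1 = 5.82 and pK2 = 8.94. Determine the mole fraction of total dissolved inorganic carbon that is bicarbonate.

α₁ = 1 / (1 + [H⁺]/K1 + K2/[H⁺]) = 1 / (1 + 10^-2.08 + 10^-1.04)
   = 1 / (1 + 0.0083176 + 0.091201) = 1/1.0995 = 0.9095

α₁ = 0.909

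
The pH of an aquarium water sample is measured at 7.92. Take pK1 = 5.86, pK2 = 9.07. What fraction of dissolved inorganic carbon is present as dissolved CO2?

α₀ = 0.00807

α₀ = 1 / (1 + K1/[H⁺] + K1K2/[H⁺]²) = 1 / (1 + 10^+2.06 + 10^+0.91)
   = 1 / (1 + 114.82 + 8.1283) = 1/123.94 = 0.008068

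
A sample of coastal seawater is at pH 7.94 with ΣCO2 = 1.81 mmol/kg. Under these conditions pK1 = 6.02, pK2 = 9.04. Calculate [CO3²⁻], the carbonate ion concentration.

α₂ = 1 / (1 + [H⁺]/K2 + [H⁺]²/(K1K2)) = 1 / (1 + 10^+1.10 + 10^-0.82)
   = 1 / (1 + 12.589 + 0.15136) = 1/13.741 = 0.07278
[CO3²⁻] = α₂ × DIC = 0.07278 × 1.81 = 0.132 mmol/kg

[CO3²⁻] = 0.132 mmol/kg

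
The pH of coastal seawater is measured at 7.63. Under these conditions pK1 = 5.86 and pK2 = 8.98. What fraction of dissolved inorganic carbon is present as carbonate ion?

α₂ = 1 / (1 + [H⁺]/K2 + [H⁺]²/(K1K2)) = 1 / (1 + 10^+1.35 + 10^-0.42)
   = 1 / (1 + 22.387 + 0.38019) = 1/23.767 = 0.04207

α₂ = 0.0421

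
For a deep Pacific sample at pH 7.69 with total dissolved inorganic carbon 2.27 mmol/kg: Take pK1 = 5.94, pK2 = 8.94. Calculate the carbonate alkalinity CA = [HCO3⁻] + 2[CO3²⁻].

CA = 2.35 mmol/kg

CA = [HCO3⁻] + 2[CO3²⁻] = (α₁ + 2α₂)·DIC
At pH 7.69: [H⁺]/K1 = 10^-1.75 = 0.017783, K2/[H⁺] = 10^-1.25 = 0.056234
α₁ = 1/(1 + 0.017783 + 0.056234) = 1/1.0740 = 0.9311; α₂ = α₁·K2/[H⁺] = 0.05236
α₁ + 2α₂ = 1.0358
CA = 1.0358 × 2.27 = 2.35 mmol/kg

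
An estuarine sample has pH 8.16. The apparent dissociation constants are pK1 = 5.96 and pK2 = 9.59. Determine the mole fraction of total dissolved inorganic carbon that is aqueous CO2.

α₀ = 0.00605

α₀ = 1 / (1 + K1/[H⁺] + K1K2/[H⁺]²) = 1 / (1 + 10^+2.20 + 10^+0.77)
   = 1 / (1 + 158.49 + 5.8884) = 1/165.38 = 0.006047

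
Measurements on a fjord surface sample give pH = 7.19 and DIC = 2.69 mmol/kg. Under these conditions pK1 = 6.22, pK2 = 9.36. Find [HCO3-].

α₁ = 1 / (1 + [H⁺]/K1 + K2/[H⁺]) = 1 / (1 + 10^-0.97 + 10^-2.17)
   = 1 / (1 + 0.10715 + 0.0067608) = 1/1.1139 = 0.8977
[HCO3⁻] = α₁ × DIC = 0.8977 × 2.69 = 2.41 mmol/kg

[HCO3⁻] = 2.41 mmol/kg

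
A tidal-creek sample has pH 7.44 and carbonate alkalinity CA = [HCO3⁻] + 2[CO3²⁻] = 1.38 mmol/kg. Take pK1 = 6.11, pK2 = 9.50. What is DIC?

CA = [HCO3⁻] + 2[CO3²⁻] = (α₁ + 2α₂)·DIC
At pH 7.44: [H⁺]/K1 = 10^-1.33 = 0.046774, K2/[H⁺] = 10^-2.06 = 0.0087096
α₁ = 1/(1 + 0.046774 + 0.0087096) = 1/1.0555 = 0.9474; α₂ = α₁·K2/[H⁺] = 0.008252
α₁ + 2α₂ = 0.9639
DIC = CA / (α₁ + 2α₂) = 1.38 / 0.9639 = 1.43 mmol/kg

DIC = 1.43 mmol/kg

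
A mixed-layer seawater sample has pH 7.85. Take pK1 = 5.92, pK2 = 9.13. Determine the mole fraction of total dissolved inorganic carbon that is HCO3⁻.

α₁ = 0.940

α₁ = 1 / (1 + [H⁺]/K1 + K2/[H⁺]) = 1 / (1 + 10^-1.93 + 10^-1.28)
   = 1 / (1 + 0.011749 + 0.052481) = 1/1.0642 = 0.9396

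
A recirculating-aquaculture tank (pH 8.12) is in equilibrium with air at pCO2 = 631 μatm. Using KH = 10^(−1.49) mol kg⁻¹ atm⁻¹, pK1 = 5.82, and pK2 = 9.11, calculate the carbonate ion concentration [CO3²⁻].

[CO2*] = KH · pCO2 = 10^(−1.49) × 631×10^-6 = 2.042×10^-5 mol/kg
α₀ = 1/(1 + K1/[H⁺] + K1K2/[H⁺]²) = 1/(1 + 10^+2.30 + 10^+1.31) = 0.004526
DIC = [CO2*]/α₀ = 2.042×10^-5 / 0.004526 = 4.511 mmol/kg
[CO3²⁻] = α₂·DIC; α₂ = 0.09241, so [CO3²⁻] = 0.09241 × 4.511 = 0.417 mmol/kg

[CO3²⁻] = 0.417 mmol/kg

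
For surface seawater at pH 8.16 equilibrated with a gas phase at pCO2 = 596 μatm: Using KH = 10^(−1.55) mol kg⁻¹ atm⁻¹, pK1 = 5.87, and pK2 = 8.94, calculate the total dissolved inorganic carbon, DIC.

DIC = 3.84 mmol/kg

[CO2*] = KH · pCO2 = 10^(−1.55) × 596×10^-6 = 1.680×10^-5 mol/kg
α₀ = 1/(1 + K1/[H⁺] + K1K2/[H⁺]²) = 1/(1 + 10^+2.29 + 10^+1.51) = 0.004379
DIC = [CO2*]/α₀ = 1.680×10^-5 / 0.004379 = 3.84 mmol/kg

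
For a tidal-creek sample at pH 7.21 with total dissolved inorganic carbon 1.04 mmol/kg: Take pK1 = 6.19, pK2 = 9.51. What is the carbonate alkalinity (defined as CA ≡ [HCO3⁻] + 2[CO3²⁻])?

CA = 0.954 mmol/kg

CA = [HCO3⁻] + 2[CO3²⁻] = (α₁ + 2α₂)·DIC
At pH 7.21: [H⁺]/K1 = 10^-1.02 = 0.095499, K2/[H⁺] = 10^-2.30 = 0.0050119
α₁ = 1/(1 + 0.095499 + 0.0050119) = 1/1.1005 = 0.9087; α₂ = α₁·K2/[H⁺] = 0.004554
α₁ + 2α₂ = 0.9178
CA = 0.9178 × 1.04 = 0.954 mmol/kg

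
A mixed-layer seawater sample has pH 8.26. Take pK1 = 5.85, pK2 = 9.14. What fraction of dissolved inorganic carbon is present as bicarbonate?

α₁ = 1 / (1 + [H⁺]/K1 + K2/[H⁺]) = 1 / (1 + 10^-2.41 + 10^-0.88)
   = 1 / (1 + 0.0038905 + 0.13183) = 1/1.1357 = 0.8805

α₁ = 0.881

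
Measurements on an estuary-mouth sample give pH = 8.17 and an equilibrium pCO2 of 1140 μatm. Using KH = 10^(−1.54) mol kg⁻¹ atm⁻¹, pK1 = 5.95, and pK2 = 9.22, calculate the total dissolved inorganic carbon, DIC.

DIC = 5.98 mmol/kg

[CO2*] = KH · pCO2 = 10^(−1.54) × 1140×10^-6 = 3.288×10^-5 mol/kg
α₀ = 1/(1 + K1/[H⁺] + K1K2/[H⁺]²) = 1/(1 + 10^+2.22 + 10^+1.17) = 0.005502
DIC = [CO2*]/α₀ = 3.288×10^-5 / 0.005502 = 5.98 mmol/kg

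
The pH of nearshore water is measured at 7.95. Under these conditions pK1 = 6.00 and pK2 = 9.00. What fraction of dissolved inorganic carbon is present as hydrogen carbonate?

α₁ = 1 / (1 + [H⁺]/K1 + K2/[H⁺]) = 1 / (1 + 10^-1.95 + 10^-1.05)
   = 1 / (1 + 0.011220 + 0.089125) = 1/1.1003 = 0.9088

α₁ = 0.909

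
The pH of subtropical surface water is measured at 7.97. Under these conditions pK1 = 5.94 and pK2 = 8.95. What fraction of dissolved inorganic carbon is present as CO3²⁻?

α₂ = 0.0940

α₂ = 1 / (1 + [H⁺]/K2 + [H⁺]²/(K1K2)) = 1 / (1 + 10^+0.98 + 10^-1.05)
   = 1 / (1 + 9.5499 + 0.089125) = 1/10.639 = 0.09399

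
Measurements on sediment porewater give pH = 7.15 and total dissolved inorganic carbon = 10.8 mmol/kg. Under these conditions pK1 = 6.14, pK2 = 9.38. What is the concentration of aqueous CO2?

[CO2*] = 0.956 mmol/kg

α₀ = 1 / (1 + K1/[H⁺] + K1K2/[H⁺]²) = 1 / (1 + 10^+1.01 + 10^-1.22)
   = 1 / (1 + 10.233 + 0.060256) = 1/11.293 = 0.08855
[CO2*] = α₀ × DIC = 0.08855 × 10.8 = 0.956 mmol/kg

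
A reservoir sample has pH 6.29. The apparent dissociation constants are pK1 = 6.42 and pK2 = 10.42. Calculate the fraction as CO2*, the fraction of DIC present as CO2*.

α₀ = 0.574

α₀ = 1 / (1 + K1/[H⁺] + K1K2/[H⁺]²) = 1 / (1 + 10^-0.13 + 10^-4.26)
   = 1 / (1 + 0.74131 + 5.4954×10^-5) = 1/1.7414 = 0.5743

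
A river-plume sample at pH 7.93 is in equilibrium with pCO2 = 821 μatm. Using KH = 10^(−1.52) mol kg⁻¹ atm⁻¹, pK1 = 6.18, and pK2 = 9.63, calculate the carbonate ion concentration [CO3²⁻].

[CO2*] = KH · pCO2 = 10^(−1.52) × 821×10^-6 = 2.479×10^-5 mol/kg
α₀ = 1/(1 + K1/[H⁺] + K1K2/[H⁺]²) = 1/(1 + 10^+1.75 + 10^+0.05) = 0.01714
DIC = [CO2*]/α₀ = 2.479×10^-5 / 0.01714 = 1.447 mmol/kg
[CO3²⁻] = α₂·DIC; α₂ = 0.01923, so [CO3²⁻] = 0.01923 × 1.447 = 0.0278 mmol/kg

[CO3²⁻] = 0.0278 mmol/kg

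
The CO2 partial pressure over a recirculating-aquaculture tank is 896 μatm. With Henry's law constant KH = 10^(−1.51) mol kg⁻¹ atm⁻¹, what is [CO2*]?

[CO2*] = 27.7 μmol/kg

KH = 10^(−1.51) = 3.090×10^-2 mol kg⁻¹ atm⁻¹
[CO2*] = KH · pCO2 = 3.090×10^-2 × 896×10^-6 atm = 2.77×10^-5 mol/kg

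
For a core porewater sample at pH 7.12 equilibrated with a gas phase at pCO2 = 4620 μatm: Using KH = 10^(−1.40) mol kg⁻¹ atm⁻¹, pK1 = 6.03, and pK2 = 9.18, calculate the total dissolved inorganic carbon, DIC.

DIC = 2.47 mmol/kg

[CO2*] = KH · pCO2 = 10^(−1.40) × 4620×10^-6 = 1.839×10^-4 mol/kg
α₀ = 1/(1 + K1/[H⁺] + K1K2/[H⁺]²) = 1/(1 + 10^+1.09 + 10^-0.97) = 0.07457
DIC = [CO2*]/α₀ = 1.839×10^-4 / 0.07457 = 2.47 mmol/kg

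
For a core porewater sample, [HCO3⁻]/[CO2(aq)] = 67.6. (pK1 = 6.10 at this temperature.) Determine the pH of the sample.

pH = 7.93

From K1 = [H⁺][HCO3⁻]/[CO2(aq)]:  pH = pK1 + log₁₀([HCO3⁻]/[CO2(aq)])
log₁₀(67.6) = +1.830
pH = 6.10 + (+1.830) = 7.93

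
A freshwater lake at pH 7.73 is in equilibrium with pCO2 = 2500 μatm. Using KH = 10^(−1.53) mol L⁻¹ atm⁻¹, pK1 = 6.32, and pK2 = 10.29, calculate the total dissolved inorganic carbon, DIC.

DIC = 1.98 mmol/L

[CO2*] = KH · pCO2 = 10^(−1.53) × 2500×10^-6 = 7.378×10^-5 mol/L
α₀ = 1/(1 + K1/[H⁺] + K1K2/[H⁺]²) = 1/(1 + 10^+1.41 + 10^-1.15) = 0.03735
DIC = [CO2*]/α₀ = 7.378×10^-5 / 0.03735 = 1.98 mmol/L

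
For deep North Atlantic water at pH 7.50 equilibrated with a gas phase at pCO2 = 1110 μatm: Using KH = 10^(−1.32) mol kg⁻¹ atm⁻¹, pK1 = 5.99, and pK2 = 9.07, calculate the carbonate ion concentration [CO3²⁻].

[CO2*] = KH · pCO2 = 10^(−1.32) × 1110×10^-6 = 5.313×10^-5 mol/kg
α₀ = 1/(1 + K1/[H⁺] + K1K2/[H⁺]²) = 1/(1 + 10^+1.51 + 10^-0.06) = 0.02921
DIC = [CO2*]/α₀ = 5.313×10^-5 / 0.02921 = 1.819 mmol/kg
[CO3²⁻] = α₂·DIC; α₂ = 0.02544, so [CO3²⁻] = 0.02544 × 1.819 = 0.0463 mmol/kg

[CO3²⁻] = 0.0463 mmol/kg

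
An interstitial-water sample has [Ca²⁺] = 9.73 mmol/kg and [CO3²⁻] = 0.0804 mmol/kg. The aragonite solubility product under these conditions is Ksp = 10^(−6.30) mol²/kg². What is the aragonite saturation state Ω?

Ksp = 10^(−6.30) = 5.012×10^-7
Ω = [Ca²⁺][CO3²⁻]/Ksp = (9.73×10^-3)(0.0804×10^-3) / 5.012×10^-7 = 1.56

Ω = 1.56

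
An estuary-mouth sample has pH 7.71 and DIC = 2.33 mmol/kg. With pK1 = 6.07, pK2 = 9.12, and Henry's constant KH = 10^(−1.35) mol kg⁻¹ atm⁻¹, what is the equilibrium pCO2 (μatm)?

pCO2 = 1130 μatm

α₀ = 1 / (1 + K1/[H⁺] + K1K2/[H⁺]²) = 1 / (1 + 10^+1.64 + 10^+0.23)
   = 1 / (1 + 43.652 + 1.6982) = 1/46.350 = 0.02158
[CO2*] = α₀ × DIC = 0.02158 × 2.33 = 0.05027 mmol/kg
pCO2 = [CO2*]/KH = 5.027×10^-5 / 4.467×10^-2 = 1130 μatm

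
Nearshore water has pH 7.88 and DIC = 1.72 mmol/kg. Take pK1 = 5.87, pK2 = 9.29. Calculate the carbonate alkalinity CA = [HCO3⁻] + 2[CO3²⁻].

CA = 1.77 mmol/kg

CA = [HCO3⁻] + 2[CO3²⁻] = (α₁ + 2α₂)·DIC
At pH 7.88: [H⁺]/K1 = 10^-2.01 = 0.0097724, K2/[H⁺] = 10^-1.41 = 0.038905
α₁ = 1/(1 + 0.0097724 + 0.038905) = 1/1.0487 = 0.9536; α₂ = α₁·K2/[H⁺] = 0.03710
α₁ + 2α₂ = 1.0278
CA = 1.0278 × 1.72 = 1.77 mmol/kg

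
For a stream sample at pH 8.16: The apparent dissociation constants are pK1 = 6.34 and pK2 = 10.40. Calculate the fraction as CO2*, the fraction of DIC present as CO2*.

α₀ = 1 / (1 + K1/[H⁺] + K1K2/[H⁺]²) = 1 / (1 + 10^+1.82 + 10^-0.42)
   = 1 / (1 + 66.069 + 0.38019) = 1/67.450 = 0.01483

α₀ = 0.0148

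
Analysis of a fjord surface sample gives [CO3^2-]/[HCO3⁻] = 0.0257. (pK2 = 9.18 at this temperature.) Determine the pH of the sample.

pH = 7.59

From K2 = [H⁺][CO3^2-]/[HCO3⁻]:  pH = pK2 + log₁₀([CO3^2-]/[HCO3⁻])
log₁₀(0.0257) = -1.590
pH = 9.18 + (-1.590) = 7.59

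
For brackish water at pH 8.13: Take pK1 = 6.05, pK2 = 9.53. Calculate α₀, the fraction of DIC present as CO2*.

α₀ = 1 / (1 + K1/[H⁺] + K1K2/[H⁺]²) = 1 / (1 + 10^+2.08 + 10^+0.68)
   = 1 / (1 + 120.23 + 4.7863) = 1/126.01 = 0.007936

α₀ = 0.00794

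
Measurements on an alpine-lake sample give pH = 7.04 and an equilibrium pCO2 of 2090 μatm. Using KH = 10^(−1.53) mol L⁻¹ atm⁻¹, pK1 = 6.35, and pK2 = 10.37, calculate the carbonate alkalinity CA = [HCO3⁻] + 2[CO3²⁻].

CA = 0.302 mmol/L

[CO2*] = KH · pCO2 = 10^(−1.53) × 2090×10^-6 = 6.168×10^-5 mol/L
α₀ = 1/(1 + K1/[H⁺] + K1K2/[H⁺]²) = 1/(1 + 10^+0.69 + 10^-2.64) = 0.1695
DIC = [CO2*]/α₀ = 6.168×10^-5 / 0.1695 = 0.3639 mmol/L
CA = (α₁ + 2α₂)·DIC = (0.8301 + 2×0.0003883) × 0.3639 = 0.302 mmol/L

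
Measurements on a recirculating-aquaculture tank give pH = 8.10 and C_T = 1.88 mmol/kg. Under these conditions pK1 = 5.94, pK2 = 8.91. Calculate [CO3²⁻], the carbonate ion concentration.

α₂ = 1 / (1 + [H⁺]/K2 + [H⁺]²/(K1K2)) = 1 / (1 + 10^+0.81 + 10^-1.35)
   = 1 / (1 + 6.4565 + 0.044668) = 1/7.5012 = 0.1333
[CO3²⁻] = α₂ × DIC = 0.1333 × 1.88 = 0.251 mmol/kg

[CO3²⁻] = 0.251 mmol/kg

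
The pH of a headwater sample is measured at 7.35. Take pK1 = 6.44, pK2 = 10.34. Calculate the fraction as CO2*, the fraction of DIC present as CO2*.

α₀ = 1 / (1 + K1/[H⁺] + K1K2/[H⁺]²) = 1 / (1 + 10^+0.91 + 10^-2.08)
   = 1 / (1 + 8.1283 + 0.0083176) = 1/9.1366 = 0.1094

α₀ = 0.109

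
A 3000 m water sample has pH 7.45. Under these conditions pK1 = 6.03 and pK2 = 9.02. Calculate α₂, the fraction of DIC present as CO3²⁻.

α₂ = 0.0253

α₂ = 1 / (1 + [H⁺]/K2 + [H⁺]²/(K1K2)) = 1 / (1 + 10^+1.57 + 10^+0.15)
   = 1 / (1 + 37.154 + 1.4125) = 1/39.566 = 0.02527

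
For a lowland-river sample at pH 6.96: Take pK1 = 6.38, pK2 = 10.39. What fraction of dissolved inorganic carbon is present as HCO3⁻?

α₁ = 1 / (1 + [H⁺]/K1 + K2/[H⁺]) = 1 / (1 + 10^-0.58 + 10^-3.43)
   = 1 / (1 + 0.26303 + 0.00037154) = 1/1.2634 = 0.7915

α₁ = 0.792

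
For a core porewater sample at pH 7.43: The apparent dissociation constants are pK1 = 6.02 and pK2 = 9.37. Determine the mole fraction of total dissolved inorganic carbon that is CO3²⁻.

α₂ = 1 / (1 + [H⁺]/K2 + [H⁺]²/(K1K2)) = 1 / (1 + 10^+1.94 + 10^+0.53)
   = 1 / (1 + 87.096 + 3.3884) = 1/91.485 = 0.01093

α₂ = 0.0109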